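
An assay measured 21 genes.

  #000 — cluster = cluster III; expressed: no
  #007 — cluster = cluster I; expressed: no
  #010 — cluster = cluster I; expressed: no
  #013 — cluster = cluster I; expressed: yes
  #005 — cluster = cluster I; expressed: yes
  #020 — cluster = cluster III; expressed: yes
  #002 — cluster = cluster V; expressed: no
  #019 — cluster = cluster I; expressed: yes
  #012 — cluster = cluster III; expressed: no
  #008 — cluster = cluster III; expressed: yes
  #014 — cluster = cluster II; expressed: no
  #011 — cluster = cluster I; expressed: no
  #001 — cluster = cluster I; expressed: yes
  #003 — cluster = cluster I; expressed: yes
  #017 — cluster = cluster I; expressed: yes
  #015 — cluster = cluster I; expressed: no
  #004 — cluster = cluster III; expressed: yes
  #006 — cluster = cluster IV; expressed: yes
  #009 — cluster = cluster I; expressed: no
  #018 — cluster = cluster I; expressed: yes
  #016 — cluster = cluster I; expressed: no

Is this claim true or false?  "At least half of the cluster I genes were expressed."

True

The determiner here denotes the relation: |A ∩ B| ≥ |A ∖ B|.
A (the restrictor) = {#007, #010, #013, #005, #019, #011, #001, #003, #017, #015, #009, #018, #016}, |A| = 13.
A ∩ B = {#013, #005, #019, #001, #003, #017, #018}, so |A ∩ B| = 7.
A ∖ B = {#007, #010, #011, #015, #009, #016}, so |A ∖ B| = 6.
7 > 6, so the statement is true.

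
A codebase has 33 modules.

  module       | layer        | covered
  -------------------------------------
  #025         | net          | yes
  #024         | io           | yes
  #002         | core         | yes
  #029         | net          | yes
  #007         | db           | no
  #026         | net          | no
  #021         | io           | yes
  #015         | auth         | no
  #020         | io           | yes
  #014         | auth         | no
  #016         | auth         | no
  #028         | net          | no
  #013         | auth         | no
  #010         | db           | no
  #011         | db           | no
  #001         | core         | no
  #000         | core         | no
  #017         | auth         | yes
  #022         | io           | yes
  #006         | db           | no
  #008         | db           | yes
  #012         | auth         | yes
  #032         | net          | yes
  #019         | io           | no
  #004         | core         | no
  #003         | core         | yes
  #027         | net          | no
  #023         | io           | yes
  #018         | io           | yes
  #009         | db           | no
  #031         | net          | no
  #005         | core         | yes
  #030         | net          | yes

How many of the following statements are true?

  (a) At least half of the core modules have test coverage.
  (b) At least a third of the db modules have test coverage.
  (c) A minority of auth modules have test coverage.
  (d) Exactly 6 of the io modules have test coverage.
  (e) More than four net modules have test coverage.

(a) core: |A| = 6, |A ∩ B| = 3; needs |A ∩ B| ≥ |A ∖ B| — true.
(b) db: |A| = 6, |A ∩ B| = 1; needs |A ∩ B| / |A| ≥ 1/3 — false.
(c) auth: |A| = 6, |A ∩ B| = 2; needs |A ∩ B| < |A ∖ B| — true.
(d) io: |A| = 7, |A ∩ B| = 6; needs |A ∩ B| = 6 — true.
(e) net: |A| = 8, |A ∩ B| = 4; needs |A ∩ B| > 4 — false.

3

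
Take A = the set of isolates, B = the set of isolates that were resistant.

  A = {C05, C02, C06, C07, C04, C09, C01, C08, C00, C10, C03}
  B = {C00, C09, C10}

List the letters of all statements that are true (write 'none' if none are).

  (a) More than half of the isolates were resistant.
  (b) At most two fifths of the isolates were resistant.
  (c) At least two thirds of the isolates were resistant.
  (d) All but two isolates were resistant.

(b)

|A| = 11, |A ∩ B| = 3, |A ∖ B| = 8.
(a) |A ∩ B| > |A ∖ B|: fails.
(b) |A ∩ B| / |A| ≤ 2/5: holds.
(c) |A ∩ B| / |A| ≥ 2/3: fails.
(d) |A ∖ B| = 2: fails.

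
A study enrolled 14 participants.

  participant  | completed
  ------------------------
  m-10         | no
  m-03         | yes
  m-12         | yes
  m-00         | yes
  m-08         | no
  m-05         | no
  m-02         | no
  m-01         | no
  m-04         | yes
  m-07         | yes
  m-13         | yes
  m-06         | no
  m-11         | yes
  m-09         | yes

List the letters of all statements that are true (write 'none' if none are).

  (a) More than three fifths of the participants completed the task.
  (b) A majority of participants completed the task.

(b)

|A| = 14, |A ∩ B| = 8, |A ∖ B| = 6.
(a) |A ∩ B| / |A| > 3/5: fails.
(b) |A ∩ B| > |A ∖ B|: holds.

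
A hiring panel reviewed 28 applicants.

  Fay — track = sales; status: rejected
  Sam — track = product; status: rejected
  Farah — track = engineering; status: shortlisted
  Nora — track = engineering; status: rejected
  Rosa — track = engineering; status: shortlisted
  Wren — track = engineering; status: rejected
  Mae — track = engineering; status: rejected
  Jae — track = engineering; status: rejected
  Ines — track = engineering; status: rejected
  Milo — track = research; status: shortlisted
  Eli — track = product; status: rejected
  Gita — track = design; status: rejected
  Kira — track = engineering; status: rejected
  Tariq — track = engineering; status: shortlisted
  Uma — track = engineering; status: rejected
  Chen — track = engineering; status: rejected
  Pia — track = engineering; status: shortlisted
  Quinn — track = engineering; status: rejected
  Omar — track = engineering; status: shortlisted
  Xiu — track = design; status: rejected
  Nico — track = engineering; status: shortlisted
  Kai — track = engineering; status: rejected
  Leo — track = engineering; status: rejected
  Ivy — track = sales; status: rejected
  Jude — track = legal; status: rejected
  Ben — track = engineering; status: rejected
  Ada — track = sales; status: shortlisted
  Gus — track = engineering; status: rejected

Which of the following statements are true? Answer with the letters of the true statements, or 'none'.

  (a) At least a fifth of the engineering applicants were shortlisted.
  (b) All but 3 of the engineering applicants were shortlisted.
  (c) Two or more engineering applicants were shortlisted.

(a), (c)

|A| = 19, |A ∩ B| = 6, |A ∖ B| = 13.
(a) |A ∩ B| / |A| ≥ 1/5: holds.
(b) |A ∖ B| = 3: fails.
(c) |A ∩ B| ≥ 2: holds.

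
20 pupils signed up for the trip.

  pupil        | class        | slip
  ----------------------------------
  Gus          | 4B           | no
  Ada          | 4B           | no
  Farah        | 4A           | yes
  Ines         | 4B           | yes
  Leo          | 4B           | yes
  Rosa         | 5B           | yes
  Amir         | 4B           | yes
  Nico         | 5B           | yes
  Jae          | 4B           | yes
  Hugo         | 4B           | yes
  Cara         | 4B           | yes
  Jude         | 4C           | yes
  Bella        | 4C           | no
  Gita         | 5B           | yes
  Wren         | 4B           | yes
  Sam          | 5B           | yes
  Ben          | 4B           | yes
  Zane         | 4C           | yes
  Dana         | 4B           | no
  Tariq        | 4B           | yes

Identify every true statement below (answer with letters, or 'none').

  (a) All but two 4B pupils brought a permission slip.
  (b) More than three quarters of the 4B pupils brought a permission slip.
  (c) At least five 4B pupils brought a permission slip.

|A| = 12, |A ∩ B| = 9, |A ∖ B| = 3.
(a) |A ∖ B| = 2: fails.
(b) |A ∩ B| / |A| > 3/4: fails.
(c) |A ∩ B| ≥ 5: holds.

(c)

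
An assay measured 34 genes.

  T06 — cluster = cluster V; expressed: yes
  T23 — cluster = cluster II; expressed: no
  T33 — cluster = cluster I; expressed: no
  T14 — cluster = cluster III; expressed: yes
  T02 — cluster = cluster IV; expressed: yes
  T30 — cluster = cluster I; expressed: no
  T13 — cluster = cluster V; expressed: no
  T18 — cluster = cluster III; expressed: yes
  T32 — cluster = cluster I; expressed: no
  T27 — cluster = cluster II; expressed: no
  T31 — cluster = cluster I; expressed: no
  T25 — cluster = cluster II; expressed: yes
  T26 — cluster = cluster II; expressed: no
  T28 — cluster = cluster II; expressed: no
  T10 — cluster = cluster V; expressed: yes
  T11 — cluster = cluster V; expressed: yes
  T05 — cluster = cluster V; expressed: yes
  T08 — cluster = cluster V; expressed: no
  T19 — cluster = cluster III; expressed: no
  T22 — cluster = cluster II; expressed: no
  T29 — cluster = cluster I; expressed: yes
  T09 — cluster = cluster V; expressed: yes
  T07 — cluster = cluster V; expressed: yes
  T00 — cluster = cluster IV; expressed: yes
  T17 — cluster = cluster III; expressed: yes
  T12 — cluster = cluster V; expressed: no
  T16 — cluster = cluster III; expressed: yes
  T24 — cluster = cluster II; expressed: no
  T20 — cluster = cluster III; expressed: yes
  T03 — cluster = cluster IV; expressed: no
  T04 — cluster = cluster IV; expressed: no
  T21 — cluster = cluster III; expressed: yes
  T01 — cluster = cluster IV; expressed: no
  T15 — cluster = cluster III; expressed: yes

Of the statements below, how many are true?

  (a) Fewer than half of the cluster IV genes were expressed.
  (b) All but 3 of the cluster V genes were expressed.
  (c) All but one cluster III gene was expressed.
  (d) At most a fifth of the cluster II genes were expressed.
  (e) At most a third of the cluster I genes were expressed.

5

(a) cluster IV: |A| = 5, |A ∩ B| = 2; needs |A ∩ B| < |A ∖ B| — true.
(b) cluster V: |A| = 9, |A ∩ B| = 6; needs |A ∖ B| = 3 — true.
(c) cluster III: |A| = 8, |A ∩ B| = 7; needs |A ∖ B| = 1 — true.
(d) cluster II: |A| = 7, |A ∩ B| = 1; needs |A ∩ B| / |A| ≤ 1/5 — true.
(e) cluster I: |A| = 5, |A ∩ B| = 1; needs |A ∩ B| / |A| ≤ 1/3 — true.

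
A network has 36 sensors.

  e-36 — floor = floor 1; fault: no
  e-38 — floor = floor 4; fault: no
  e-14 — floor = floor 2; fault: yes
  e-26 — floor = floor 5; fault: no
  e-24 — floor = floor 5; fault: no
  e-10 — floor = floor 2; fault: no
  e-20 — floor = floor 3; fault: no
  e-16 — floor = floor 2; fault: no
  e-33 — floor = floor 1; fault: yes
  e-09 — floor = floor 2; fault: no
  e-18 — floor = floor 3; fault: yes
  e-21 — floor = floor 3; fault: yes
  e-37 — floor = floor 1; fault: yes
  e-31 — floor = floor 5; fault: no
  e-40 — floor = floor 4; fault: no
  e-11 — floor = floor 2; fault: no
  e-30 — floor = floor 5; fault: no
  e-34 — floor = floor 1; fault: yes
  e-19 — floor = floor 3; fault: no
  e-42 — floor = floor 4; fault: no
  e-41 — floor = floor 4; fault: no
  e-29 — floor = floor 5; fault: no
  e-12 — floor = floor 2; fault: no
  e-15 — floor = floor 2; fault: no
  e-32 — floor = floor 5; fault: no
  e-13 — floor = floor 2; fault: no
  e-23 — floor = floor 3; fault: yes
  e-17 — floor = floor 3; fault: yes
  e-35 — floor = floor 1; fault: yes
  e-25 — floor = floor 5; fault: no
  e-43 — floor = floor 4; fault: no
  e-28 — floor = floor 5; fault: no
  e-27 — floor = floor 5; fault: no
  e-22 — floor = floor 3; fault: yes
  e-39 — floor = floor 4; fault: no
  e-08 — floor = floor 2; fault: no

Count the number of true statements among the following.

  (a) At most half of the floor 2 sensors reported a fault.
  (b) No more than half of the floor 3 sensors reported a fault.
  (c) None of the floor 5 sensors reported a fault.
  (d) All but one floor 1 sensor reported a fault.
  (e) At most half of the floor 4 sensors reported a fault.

(a) floor 2: |A| = 9, |A ∩ B| = 1; needs |A ∩ B| ≤ |A ∖ B| — true.
(b) floor 3: |A| = 7, |A ∩ B| = 5; needs |A ∩ B| ≤ |A ∖ B| — false.
(c) floor 5: |A| = 9, |A ∩ B| = 0; needs A ∩ B = ∅ (|A ∩ B| = 0) — true.
(d) floor 1: |A| = 5, |A ∩ B| = 4; needs |A ∖ B| = 1 — true.
(e) floor 4: |A| = 6, |A ∩ B| = 0; needs |A ∩ B| ≤ |A ∖ B| — true.

4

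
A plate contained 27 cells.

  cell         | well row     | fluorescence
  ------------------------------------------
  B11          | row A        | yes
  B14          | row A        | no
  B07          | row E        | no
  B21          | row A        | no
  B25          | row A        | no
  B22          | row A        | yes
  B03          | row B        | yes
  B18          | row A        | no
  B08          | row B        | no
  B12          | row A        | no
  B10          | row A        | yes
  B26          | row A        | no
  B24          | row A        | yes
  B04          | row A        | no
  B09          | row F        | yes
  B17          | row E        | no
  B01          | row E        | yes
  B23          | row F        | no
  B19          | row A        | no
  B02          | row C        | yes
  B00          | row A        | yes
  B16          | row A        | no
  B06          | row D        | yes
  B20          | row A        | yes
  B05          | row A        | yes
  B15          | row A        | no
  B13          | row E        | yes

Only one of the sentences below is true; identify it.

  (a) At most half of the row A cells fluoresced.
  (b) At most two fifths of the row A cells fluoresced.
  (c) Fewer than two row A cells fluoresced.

(a)

|A| = 17, |A ∩ B| = 7, |A ∖ B| = 10.
(a) requires |A ∩ B| ≤ |A ∖ B|: true.
(b) requires |A ∩ B| / |A| ≤ 2/5: false.
(c) requires |A ∩ B| < 2: false.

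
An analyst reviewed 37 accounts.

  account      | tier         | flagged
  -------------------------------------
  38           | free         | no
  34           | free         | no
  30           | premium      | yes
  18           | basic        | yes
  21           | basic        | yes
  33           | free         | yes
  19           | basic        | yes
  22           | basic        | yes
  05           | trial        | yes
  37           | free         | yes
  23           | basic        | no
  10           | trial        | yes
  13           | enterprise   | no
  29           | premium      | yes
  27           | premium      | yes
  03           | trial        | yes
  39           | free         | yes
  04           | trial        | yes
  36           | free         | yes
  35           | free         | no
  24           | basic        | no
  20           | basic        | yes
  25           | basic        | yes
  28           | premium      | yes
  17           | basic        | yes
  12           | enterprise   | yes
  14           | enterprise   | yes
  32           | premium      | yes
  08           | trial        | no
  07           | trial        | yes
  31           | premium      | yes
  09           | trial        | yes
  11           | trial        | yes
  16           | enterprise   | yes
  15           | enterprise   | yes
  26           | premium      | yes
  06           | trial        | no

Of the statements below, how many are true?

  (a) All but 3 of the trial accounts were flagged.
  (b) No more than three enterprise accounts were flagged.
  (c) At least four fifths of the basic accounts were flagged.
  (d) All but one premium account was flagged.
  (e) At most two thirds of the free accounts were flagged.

(a) trial: |A| = 9, |A ∩ B| = 7; needs |A ∖ B| = 3 — false.
(b) enterprise: |A| = 5, |A ∩ B| = 4; needs |A ∩ B| ≤ 3 — false.
(c) basic: |A| = 9, |A ∩ B| = 7; needs |A ∩ B| / |A| ≥ 4/5 — false.
(d) premium: |A| = 7, |A ∩ B| = 7; needs |A ∖ B| = 1 — false.
(e) free: |A| = 7, |A ∩ B| = 4; needs |A ∩ B| / |A| ≤ 2/3 — true.

1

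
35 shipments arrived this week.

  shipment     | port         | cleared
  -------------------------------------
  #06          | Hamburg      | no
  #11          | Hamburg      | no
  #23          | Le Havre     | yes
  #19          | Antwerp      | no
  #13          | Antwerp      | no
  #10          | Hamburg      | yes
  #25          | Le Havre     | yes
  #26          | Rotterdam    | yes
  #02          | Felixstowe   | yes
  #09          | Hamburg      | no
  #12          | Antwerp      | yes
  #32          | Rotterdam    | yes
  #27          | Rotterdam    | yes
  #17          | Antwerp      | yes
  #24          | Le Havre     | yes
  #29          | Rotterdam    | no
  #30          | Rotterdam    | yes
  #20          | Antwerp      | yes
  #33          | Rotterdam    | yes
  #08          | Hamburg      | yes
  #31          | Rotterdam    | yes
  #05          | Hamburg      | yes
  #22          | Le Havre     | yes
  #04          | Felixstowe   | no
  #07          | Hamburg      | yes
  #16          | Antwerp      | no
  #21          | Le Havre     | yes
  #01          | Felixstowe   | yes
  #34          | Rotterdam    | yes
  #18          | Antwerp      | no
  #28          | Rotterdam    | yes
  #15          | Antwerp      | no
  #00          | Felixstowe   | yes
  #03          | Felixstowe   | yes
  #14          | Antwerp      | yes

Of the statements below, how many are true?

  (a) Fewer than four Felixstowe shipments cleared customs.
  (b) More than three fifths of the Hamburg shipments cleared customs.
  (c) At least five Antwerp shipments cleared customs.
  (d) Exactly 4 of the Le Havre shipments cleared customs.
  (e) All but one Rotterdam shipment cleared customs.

(a) Felixstowe: |A| = 5, |A ∩ B| = 4; needs |A ∩ B| < 4 — false.
(b) Hamburg: |A| = 7, |A ∩ B| = 4; needs |A ∩ B| / |A| > 3/5 — false.
(c) Antwerp: |A| = 9, |A ∩ B| = 4; needs |A ∩ B| ≥ 5 — false.
(d) Le Havre: |A| = 5, |A ∩ B| = 5; needs |A ∩ B| = 4 — false.
(e) Rotterdam: |A| = 9, |A ∩ B| = 8; needs |A ∖ B| = 1 — true.

1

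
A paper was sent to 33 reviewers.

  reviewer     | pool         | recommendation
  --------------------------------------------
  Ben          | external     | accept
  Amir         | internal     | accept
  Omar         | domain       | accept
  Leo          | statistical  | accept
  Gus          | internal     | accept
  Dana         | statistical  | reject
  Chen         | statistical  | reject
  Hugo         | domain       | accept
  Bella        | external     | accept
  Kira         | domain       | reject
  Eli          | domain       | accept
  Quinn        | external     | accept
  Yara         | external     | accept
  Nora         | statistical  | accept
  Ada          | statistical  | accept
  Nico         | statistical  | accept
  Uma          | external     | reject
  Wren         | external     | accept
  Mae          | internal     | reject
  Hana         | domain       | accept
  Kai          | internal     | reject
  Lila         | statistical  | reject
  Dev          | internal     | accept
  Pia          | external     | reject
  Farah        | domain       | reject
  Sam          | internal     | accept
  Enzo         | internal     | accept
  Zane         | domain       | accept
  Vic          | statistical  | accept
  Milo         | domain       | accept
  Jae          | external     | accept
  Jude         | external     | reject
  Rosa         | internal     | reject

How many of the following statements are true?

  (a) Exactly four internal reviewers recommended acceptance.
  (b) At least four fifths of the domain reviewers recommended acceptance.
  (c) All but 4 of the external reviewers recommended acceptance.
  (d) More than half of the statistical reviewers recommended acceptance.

(a) internal: |A| = 8, |A ∩ B| = 5; needs |A ∩ B| = 4 — false.
(b) domain: |A| = 8, |A ∩ B| = 6; needs |A ∩ B| / |A| ≥ 4/5 — false.
(c) external: |A| = 9, |A ∩ B| = 6; needs |A ∖ B| = 4 — false.
(d) statistical: |A| = 8, |A ∩ B| = 5; needs |A ∩ B| > |A ∖ B| — true.

1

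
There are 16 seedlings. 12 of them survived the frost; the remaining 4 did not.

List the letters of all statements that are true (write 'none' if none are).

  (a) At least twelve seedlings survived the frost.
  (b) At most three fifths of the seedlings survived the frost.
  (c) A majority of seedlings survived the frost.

(a), (c)

|A| = 16, |A ∩ B| = 12, |A ∖ B| = 4.
(a) |A ∩ B| ≥ 12: holds.
(b) |A ∩ B| / |A| ≤ 3/5: fails.
(c) |A ∩ B| > |A ∖ B|: holds.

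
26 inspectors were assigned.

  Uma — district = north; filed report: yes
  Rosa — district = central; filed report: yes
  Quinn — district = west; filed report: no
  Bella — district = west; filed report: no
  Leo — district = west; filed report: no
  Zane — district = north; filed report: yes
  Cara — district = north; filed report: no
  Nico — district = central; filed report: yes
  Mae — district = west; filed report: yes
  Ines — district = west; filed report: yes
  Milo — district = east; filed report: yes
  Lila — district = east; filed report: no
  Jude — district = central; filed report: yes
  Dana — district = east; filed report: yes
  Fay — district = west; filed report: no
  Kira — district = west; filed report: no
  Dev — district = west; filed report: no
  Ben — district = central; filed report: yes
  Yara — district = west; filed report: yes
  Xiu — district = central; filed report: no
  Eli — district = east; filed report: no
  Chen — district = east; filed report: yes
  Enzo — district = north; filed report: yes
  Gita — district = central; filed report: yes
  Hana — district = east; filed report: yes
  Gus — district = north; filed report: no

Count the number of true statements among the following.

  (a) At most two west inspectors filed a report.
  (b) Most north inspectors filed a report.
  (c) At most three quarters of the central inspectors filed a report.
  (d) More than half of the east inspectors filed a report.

2

(a) west: |A| = 9, |A ∩ B| = 3; needs |A ∩ B| ≤ 2 — false.
(b) north: |A| = 5, |A ∩ B| = 3; needs |A ∩ B| > |A ∖ B| — true.
(c) central: |A| = 6, |A ∩ B| = 5; needs |A ∩ B| / |A| ≤ 3/4 — false.
(d) east: |A| = 6, |A ∩ B| = 4; needs |A ∩ B| > |A ∖ B| — true.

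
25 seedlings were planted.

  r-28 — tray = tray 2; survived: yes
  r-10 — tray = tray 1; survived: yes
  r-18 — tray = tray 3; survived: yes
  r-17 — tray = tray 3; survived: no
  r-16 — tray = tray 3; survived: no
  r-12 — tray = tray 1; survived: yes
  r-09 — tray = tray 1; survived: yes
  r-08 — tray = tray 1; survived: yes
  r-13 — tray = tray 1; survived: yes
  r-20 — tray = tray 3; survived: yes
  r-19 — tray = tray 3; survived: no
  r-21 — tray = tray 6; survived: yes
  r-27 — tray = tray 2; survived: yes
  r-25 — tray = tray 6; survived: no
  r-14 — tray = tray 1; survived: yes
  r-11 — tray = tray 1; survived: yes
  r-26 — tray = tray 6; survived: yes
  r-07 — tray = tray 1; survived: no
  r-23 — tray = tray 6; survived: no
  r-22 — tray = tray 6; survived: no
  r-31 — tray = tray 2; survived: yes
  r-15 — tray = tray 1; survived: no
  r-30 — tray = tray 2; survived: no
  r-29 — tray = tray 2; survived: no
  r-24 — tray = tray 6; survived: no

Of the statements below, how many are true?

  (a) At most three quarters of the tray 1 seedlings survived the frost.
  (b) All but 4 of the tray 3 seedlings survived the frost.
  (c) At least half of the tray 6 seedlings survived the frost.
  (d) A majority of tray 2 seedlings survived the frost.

1

(a) tray 1: |A| = 9, |A ∩ B| = 7; needs |A ∩ B| / |A| ≤ 3/4 — false.
(b) tray 3: |A| = 5, |A ∩ B| = 2; needs |A ∖ B| = 4 — false.
(c) tray 6: |A| = 6, |A ∩ B| = 2; needs |A ∩ B| ≥ |A ∖ B| — false.
(d) tray 2: |A| = 5, |A ∩ B| = 3; needs |A ∩ B| > |A ∖ B| — true.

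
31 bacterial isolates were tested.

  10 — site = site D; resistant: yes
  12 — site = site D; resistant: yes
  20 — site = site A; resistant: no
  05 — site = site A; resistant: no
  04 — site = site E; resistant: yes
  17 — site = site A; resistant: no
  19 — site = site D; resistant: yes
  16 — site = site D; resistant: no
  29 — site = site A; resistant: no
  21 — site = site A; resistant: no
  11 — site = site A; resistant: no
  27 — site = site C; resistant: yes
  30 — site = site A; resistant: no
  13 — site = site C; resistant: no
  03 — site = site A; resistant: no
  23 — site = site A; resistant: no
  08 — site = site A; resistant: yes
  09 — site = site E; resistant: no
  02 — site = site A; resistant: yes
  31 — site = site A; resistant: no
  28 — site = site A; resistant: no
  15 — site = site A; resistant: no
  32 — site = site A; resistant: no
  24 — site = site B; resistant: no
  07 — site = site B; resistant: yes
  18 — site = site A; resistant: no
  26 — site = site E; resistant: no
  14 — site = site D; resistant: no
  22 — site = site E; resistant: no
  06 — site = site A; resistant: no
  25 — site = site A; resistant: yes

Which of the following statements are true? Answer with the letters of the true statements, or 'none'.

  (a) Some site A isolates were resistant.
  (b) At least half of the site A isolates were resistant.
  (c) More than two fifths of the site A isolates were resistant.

(a)

|A| = 18, |A ∩ B| = 3, |A ∖ B| = 15.
(a) A ∩ B ≠ ∅ (|A ∩ B| ≥ 1): holds.
(b) |A ∩ B| ≥ |A ∖ B|: fails.
(c) |A ∩ B| / |A| > 2/5: fails.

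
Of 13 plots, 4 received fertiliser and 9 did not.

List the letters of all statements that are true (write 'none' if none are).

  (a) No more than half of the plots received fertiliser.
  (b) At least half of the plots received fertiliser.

|A| = 13, |A ∩ B| = 4, |A ∖ B| = 9.
(a) |A ∩ B| ≤ |A ∖ B|: holds.
(b) |A ∩ B| ≥ |A ∖ B|: fails.

(a)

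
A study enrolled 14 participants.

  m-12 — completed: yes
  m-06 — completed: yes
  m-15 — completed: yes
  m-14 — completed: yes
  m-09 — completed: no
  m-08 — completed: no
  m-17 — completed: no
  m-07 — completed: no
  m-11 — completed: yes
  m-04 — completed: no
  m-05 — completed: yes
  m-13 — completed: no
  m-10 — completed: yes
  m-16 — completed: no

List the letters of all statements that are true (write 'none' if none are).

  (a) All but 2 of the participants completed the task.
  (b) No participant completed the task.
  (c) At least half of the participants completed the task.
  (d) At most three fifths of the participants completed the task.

|A| = 14, |A ∩ B| = 7, |A ∖ B| = 7.
(a) |A ∖ B| = 2: fails.
(b) A ∩ B = ∅ (|A ∩ B| = 0): fails.
(c) |A ∩ B| ≥ |A ∖ B|: holds.
(d) |A ∩ B| / |A| ≤ 3/5: holds.

(c), (d)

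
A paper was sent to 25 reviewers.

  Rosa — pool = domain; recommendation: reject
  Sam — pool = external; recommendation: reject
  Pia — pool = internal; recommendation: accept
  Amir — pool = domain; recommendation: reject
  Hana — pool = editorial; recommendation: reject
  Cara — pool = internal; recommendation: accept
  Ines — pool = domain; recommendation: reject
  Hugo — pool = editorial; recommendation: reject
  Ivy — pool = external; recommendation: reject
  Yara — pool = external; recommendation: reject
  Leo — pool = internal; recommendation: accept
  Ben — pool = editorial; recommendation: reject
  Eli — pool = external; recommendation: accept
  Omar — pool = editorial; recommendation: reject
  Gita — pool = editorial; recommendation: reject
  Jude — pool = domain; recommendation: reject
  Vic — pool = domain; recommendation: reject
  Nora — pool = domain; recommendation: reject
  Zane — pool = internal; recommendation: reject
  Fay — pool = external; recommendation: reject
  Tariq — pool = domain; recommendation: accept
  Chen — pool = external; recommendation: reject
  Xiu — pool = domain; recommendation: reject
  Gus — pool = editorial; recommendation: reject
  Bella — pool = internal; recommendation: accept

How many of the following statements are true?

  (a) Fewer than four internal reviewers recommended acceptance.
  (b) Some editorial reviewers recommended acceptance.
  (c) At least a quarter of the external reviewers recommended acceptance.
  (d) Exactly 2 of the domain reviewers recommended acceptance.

0

(a) internal: |A| = 5, |A ∩ B| = 4; needs |A ∩ B| < 4 — false.
(b) editorial: |A| = 6, |A ∩ B| = 0; needs A ∩ B ≠ ∅ (|A ∩ B| ≥ 1) — false.
(c) external: |A| = 6, |A ∩ B| = 1; needs |A ∩ B| / |A| ≥ 1/4 — false.
(d) domain: |A| = 8, |A ∩ B| = 1; needs |A ∩ B| = 2 — false.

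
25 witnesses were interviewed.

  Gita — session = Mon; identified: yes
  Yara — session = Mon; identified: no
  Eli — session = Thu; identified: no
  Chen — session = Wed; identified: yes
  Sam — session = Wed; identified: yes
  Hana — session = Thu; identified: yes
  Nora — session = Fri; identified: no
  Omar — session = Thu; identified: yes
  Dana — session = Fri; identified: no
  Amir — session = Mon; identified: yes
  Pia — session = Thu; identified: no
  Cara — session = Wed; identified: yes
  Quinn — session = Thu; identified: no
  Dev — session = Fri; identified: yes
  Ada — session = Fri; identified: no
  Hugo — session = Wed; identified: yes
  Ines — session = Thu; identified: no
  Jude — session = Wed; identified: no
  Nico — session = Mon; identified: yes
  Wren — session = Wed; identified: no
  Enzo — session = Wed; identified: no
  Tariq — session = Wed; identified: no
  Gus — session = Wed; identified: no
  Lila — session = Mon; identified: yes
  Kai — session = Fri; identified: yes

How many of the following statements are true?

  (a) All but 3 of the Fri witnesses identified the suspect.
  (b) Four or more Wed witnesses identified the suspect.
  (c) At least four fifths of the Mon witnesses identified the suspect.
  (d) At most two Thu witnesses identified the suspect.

4

(a) Fri: |A| = 5, |A ∩ B| = 2; needs |A ∖ B| = 3 — true.
(b) Wed: |A| = 9, |A ∩ B| = 4; needs |A ∩ B| ≥ 4 — true.
(c) Mon: |A| = 5, |A ∩ B| = 4; needs |A ∩ B| / |A| ≥ 4/5 — true.
(d) Thu: |A| = 6, |A ∩ B| = 2; needs |A ∩ B| ≤ 2 — true.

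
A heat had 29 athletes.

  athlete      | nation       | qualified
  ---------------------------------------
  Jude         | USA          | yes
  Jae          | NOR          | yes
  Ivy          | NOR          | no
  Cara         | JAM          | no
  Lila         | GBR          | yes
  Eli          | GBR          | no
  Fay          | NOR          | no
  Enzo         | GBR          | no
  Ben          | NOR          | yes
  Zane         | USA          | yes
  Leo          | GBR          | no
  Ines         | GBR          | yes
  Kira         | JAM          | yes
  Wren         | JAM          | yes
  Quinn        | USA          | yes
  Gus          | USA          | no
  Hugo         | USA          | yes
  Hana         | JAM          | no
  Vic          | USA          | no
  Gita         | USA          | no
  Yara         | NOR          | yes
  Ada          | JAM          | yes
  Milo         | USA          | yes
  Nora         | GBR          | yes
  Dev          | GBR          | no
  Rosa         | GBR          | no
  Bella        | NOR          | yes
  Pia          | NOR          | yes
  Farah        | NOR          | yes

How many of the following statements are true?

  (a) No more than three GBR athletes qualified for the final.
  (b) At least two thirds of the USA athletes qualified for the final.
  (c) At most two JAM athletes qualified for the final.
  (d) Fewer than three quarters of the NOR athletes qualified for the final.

1

(a) GBR: |A| = 8, |A ∩ B| = 3; needs |A ∩ B| ≤ 3 — true.
(b) USA: |A| = 8, |A ∩ B| = 5; needs |A ∩ B| / |A| ≥ 2/3 — false.
(c) JAM: |A| = 5, |A ∩ B| = 3; needs |A ∩ B| ≤ 2 — false.
(d) NOR: |A| = 8, |A ∩ B| = 6; needs |A ∩ B| / |A| < 3/4 — false.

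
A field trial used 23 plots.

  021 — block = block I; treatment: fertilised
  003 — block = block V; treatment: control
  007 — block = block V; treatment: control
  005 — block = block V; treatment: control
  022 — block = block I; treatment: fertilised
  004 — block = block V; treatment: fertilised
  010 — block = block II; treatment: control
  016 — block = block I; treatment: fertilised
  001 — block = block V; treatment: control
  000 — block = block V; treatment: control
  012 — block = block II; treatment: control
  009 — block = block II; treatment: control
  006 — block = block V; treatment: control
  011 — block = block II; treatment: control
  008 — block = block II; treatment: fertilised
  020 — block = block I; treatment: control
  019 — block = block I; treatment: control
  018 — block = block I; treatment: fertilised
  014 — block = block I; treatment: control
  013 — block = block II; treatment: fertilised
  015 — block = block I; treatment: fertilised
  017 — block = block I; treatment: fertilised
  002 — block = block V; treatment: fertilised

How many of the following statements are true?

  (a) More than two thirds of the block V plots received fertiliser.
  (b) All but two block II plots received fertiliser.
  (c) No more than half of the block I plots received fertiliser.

(a) block V: |A| = 8, |A ∩ B| = 2; needs |A ∩ B| / |A| > 2/3 — false.
(b) block II: |A| = 6, |A ∩ B| = 2; needs |A ∖ B| = 2 — false.
(c) block I: |A| = 9, |A ∩ B| = 6; needs |A ∩ B| ≤ |A ∖ B| — false.

0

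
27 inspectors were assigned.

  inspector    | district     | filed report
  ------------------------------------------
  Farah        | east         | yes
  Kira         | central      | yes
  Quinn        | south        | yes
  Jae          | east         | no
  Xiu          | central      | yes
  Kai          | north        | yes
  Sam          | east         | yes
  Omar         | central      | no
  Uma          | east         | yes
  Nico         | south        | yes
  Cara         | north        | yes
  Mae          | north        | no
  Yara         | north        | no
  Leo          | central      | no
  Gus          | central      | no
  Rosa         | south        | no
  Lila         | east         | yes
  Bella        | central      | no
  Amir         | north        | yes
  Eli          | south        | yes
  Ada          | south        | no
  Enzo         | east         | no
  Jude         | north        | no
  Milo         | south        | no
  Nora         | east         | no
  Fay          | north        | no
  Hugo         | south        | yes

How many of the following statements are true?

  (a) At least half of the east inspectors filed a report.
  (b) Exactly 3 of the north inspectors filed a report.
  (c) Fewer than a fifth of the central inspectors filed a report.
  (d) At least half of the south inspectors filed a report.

3

(a) east: |A| = 7, |A ∩ B| = 4; needs |A ∩ B| ≥ |A ∖ B| — true.
(b) north: |A| = 7, |A ∩ B| = 3; needs |A ∩ B| = 3 — true.
(c) central: |A| = 6, |A ∩ B| = 2; needs |A ∩ B| / |A| < 1/5 — false.
(d) south: |A| = 7, |A ∩ B| = 4; needs |A ∩ B| ≥ |A ∖ B| — true.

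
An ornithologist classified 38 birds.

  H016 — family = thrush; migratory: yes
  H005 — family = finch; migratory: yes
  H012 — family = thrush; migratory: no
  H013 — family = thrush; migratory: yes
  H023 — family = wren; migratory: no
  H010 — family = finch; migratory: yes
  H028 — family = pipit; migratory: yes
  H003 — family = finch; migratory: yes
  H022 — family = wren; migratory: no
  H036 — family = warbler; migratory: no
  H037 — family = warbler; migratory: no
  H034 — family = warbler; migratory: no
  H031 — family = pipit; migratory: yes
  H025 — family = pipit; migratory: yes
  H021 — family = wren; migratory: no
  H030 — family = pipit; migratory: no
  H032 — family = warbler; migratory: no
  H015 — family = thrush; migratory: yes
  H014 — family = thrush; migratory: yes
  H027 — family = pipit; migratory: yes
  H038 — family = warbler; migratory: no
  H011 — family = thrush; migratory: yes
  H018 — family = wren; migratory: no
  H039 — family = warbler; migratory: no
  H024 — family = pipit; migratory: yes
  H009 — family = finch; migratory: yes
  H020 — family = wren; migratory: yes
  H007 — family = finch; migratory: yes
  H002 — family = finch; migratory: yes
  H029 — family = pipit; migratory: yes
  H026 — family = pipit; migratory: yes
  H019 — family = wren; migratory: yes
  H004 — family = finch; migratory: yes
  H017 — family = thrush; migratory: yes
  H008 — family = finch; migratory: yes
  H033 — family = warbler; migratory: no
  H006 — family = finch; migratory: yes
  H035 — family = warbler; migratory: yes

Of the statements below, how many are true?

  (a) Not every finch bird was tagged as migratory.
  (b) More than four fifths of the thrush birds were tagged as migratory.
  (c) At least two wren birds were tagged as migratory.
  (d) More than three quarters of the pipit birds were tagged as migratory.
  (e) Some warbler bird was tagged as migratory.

(a) finch: |A| = 9, |A ∩ B| = 9; needs A ⊄ B (|A ∖ B| ≥ 1) — false.
(b) thrush: |A| = 7, |A ∩ B| = 6; needs |A ∩ B| / |A| > 4/5 — true.
(c) wren: |A| = 6, |A ∩ B| = 2; needs |A ∩ B| ≥ 2 — true.
(d) pipit: |A| = 8, |A ∩ B| = 7; needs |A ∩ B| / |A| > 3/4 — true.
(e) warbler: |A| = 8, |A ∩ B| = 1; needs A ∩ B ≠ ∅ (|A ∩ B| ≥ 1) — true.

4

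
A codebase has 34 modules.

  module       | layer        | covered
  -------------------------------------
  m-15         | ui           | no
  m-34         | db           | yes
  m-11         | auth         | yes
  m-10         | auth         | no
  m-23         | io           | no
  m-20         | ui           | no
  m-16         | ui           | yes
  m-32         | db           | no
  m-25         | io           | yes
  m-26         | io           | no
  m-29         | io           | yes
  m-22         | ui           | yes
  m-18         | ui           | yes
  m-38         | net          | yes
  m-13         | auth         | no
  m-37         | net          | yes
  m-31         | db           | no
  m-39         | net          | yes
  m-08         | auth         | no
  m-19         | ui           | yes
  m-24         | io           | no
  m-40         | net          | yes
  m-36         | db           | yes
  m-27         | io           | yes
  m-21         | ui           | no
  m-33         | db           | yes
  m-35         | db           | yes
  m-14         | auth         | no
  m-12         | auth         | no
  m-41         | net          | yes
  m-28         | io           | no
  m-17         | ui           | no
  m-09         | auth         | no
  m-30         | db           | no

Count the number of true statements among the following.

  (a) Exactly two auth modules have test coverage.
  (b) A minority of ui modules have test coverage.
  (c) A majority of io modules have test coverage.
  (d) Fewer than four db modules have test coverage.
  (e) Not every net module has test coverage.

(a) auth: |A| = 7, |A ∩ B| = 1; needs |A ∩ B| = 2 — false.
(b) ui: |A| = 8, |A ∩ B| = 4; needs |A ∩ B| < |A ∖ B| — false.
(c) io: |A| = 7, |A ∩ B| = 3; needs |A ∩ B| > |A ∖ B| — false.
(d) db: |A| = 7, |A ∩ B| = 4; needs |A ∩ B| < 4 — false.
(e) net: |A| = 5, |A ∩ B| = 5; needs A ⊄ B (|A ∖ B| ≥ 1) — false.

0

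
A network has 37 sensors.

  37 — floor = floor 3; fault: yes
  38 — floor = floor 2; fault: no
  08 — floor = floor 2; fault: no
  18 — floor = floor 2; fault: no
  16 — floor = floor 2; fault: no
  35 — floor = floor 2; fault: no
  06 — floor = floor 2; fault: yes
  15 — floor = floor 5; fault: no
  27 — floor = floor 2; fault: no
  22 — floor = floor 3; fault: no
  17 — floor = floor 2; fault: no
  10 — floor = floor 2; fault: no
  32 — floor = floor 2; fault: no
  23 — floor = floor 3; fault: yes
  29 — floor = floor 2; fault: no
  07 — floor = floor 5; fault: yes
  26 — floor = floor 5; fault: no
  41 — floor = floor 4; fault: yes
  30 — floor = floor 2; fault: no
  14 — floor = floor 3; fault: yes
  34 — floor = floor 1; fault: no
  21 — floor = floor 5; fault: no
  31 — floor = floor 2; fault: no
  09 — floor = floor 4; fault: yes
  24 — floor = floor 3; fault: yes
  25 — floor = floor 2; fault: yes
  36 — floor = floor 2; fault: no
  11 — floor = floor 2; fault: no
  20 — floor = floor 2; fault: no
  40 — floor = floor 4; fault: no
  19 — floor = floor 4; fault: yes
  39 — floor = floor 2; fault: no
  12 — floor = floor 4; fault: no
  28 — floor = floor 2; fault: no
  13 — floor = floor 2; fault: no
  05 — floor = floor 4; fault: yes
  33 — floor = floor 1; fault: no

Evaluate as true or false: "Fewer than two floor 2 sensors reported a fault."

False

Truth condition: |A ∩ B| < 2.
|A| = 20, |A ∩ B| = 2, |A ∖ B| = 18.
|A ∩ B| = 2, so the statement is false.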